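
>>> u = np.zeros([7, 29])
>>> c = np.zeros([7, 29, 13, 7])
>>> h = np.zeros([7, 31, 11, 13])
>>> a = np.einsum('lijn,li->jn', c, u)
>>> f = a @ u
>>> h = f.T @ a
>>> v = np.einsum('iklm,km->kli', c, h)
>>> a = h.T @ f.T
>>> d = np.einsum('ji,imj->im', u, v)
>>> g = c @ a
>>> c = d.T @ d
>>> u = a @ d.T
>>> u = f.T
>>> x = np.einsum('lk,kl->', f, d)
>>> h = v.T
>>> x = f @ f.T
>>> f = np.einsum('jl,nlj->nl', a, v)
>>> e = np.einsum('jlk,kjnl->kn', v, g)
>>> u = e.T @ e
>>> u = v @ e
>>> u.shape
(29, 13, 13)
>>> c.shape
(13, 13)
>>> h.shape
(7, 13, 29)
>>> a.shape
(7, 13)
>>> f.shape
(29, 13)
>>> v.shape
(29, 13, 7)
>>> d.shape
(29, 13)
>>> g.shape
(7, 29, 13, 13)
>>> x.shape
(13, 13)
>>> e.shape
(7, 13)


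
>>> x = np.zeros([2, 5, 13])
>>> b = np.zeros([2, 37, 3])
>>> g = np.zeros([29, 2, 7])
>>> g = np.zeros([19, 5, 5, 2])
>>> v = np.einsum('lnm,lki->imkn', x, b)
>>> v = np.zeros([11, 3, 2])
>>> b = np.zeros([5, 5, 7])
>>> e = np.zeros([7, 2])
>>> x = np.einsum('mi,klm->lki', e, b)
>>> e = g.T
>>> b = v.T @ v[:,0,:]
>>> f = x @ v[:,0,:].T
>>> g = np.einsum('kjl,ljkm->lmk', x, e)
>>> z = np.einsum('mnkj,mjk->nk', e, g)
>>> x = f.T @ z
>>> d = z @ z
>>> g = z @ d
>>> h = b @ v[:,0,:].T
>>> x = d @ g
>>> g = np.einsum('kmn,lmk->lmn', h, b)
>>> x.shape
(5, 5)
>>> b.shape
(2, 3, 2)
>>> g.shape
(2, 3, 11)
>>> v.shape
(11, 3, 2)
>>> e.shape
(2, 5, 5, 19)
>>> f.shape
(5, 5, 11)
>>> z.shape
(5, 5)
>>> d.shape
(5, 5)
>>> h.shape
(2, 3, 11)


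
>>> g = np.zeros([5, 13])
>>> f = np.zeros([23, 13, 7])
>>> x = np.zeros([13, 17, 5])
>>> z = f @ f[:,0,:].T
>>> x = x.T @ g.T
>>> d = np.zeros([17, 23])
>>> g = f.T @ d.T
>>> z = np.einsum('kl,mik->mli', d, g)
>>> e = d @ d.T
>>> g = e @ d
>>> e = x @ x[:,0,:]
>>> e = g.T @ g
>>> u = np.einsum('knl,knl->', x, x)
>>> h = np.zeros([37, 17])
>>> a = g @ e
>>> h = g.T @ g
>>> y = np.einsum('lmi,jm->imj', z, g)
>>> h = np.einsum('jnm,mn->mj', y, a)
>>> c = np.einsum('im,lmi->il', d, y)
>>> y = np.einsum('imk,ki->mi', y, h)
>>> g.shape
(17, 23)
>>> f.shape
(23, 13, 7)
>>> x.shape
(5, 17, 5)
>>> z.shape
(7, 23, 13)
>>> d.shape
(17, 23)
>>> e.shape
(23, 23)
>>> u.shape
()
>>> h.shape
(17, 13)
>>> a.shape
(17, 23)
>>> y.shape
(23, 13)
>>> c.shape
(17, 13)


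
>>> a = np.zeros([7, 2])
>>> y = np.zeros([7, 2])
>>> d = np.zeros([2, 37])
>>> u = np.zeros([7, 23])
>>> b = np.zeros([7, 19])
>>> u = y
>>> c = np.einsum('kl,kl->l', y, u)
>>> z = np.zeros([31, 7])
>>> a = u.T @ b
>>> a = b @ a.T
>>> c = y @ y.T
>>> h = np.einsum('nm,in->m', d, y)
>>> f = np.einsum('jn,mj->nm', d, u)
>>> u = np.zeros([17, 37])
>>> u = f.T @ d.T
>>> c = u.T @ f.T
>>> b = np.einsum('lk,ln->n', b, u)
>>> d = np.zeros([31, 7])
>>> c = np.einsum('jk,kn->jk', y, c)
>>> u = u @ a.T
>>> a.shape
(7, 2)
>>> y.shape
(7, 2)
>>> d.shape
(31, 7)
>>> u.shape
(7, 7)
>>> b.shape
(2,)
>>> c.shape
(7, 2)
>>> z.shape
(31, 7)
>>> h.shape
(37,)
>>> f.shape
(37, 7)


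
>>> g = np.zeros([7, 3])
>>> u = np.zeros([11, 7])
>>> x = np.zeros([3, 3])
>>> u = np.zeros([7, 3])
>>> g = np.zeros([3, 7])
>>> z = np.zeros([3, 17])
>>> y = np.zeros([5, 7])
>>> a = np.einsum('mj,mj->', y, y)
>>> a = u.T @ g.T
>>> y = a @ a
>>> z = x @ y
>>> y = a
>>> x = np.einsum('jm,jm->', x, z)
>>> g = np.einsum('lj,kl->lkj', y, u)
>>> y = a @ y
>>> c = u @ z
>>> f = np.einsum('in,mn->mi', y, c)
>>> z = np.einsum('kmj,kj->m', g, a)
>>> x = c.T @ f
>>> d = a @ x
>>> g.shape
(3, 7, 3)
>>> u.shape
(7, 3)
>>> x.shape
(3, 3)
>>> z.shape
(7,)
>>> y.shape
(3, 3)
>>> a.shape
(3, 3)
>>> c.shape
(7, 3)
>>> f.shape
(7, 3)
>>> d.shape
(3, 3)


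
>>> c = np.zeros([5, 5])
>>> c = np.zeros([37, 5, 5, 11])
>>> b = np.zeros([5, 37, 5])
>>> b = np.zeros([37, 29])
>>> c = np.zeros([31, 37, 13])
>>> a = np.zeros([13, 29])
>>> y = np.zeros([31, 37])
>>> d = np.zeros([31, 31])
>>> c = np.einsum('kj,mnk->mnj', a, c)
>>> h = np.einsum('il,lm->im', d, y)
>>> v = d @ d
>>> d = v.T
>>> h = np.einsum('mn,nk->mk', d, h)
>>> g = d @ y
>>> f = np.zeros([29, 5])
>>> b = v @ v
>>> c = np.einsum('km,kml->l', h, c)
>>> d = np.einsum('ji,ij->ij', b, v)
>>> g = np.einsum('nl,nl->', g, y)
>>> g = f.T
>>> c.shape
(29,)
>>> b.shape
(31, 31)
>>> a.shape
(13, 29)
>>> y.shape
(31, 37)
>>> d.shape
(31, 31)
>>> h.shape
(31, 37)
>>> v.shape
(31, 31)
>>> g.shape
(5, 29)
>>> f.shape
(29, 5)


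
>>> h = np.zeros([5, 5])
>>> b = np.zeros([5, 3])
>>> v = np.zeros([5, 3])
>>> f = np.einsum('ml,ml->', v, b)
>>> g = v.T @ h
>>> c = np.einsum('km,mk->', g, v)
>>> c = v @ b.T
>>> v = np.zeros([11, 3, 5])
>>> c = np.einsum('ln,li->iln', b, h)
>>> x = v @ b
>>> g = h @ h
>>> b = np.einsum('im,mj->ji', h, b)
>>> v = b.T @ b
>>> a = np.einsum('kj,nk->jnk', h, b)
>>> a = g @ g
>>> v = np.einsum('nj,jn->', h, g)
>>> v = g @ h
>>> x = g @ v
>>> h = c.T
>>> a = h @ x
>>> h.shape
(3, 5, 5)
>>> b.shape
(3, 5)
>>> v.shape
(5, 5)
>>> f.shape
()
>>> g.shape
(5, 5)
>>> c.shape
(5, 5, 3)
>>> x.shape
(5, 5)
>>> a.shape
(3, 5, 5)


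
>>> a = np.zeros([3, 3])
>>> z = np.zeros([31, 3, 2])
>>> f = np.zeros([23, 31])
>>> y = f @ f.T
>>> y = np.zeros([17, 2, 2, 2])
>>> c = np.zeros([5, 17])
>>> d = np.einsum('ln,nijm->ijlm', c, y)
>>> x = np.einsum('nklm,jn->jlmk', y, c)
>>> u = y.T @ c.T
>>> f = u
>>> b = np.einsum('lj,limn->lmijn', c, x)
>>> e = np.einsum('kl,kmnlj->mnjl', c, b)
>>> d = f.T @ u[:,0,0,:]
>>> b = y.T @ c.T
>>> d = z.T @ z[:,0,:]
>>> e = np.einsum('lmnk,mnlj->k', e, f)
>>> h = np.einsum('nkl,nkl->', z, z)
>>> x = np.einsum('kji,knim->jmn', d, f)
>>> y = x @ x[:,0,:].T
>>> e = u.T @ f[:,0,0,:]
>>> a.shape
(3, 3)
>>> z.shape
(31, 3, 2)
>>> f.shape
(2, 2, 2, 5)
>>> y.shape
(3, 5, 3)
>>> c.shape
(5, 17)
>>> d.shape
(2, 3, 2)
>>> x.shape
(3, 5, 2)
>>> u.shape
(2, 2, 2, 5)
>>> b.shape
(2, 2, 2, 5)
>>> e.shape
(5, 2, 2, 5)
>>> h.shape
()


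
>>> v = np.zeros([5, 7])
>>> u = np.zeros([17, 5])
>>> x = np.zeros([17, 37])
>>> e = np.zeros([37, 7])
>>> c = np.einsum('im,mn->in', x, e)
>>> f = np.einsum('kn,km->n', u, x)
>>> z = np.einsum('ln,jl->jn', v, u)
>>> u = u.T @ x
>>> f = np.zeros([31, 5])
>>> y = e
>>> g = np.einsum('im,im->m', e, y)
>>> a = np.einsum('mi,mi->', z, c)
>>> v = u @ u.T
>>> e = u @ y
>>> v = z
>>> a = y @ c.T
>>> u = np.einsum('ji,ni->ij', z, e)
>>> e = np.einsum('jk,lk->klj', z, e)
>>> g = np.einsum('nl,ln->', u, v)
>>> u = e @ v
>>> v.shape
(17, 7)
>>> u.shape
(7, 5, 7)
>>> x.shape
(17, 37)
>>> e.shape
(7, 5, 17)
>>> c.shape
(17, 7)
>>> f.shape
(31, 5)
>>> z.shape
(17, 7)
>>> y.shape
(37, 7)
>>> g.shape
()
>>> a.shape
(37, 17)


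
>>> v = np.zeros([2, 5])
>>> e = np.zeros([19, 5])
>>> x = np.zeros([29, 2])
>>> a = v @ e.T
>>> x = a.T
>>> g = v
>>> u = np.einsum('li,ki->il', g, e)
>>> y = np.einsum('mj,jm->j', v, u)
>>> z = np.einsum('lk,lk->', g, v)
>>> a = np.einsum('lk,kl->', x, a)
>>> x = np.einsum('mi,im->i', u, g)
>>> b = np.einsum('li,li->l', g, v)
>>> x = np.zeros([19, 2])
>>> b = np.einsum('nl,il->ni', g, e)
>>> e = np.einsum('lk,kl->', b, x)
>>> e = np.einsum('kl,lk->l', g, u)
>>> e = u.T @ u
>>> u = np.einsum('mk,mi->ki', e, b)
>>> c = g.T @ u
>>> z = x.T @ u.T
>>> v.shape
(2, 5)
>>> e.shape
(2, 2)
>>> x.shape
(19, 2)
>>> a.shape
()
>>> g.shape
(2, 5)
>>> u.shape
(2, 19)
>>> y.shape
(5,)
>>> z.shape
(2, 2)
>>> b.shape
(2, 19)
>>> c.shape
(5, 19)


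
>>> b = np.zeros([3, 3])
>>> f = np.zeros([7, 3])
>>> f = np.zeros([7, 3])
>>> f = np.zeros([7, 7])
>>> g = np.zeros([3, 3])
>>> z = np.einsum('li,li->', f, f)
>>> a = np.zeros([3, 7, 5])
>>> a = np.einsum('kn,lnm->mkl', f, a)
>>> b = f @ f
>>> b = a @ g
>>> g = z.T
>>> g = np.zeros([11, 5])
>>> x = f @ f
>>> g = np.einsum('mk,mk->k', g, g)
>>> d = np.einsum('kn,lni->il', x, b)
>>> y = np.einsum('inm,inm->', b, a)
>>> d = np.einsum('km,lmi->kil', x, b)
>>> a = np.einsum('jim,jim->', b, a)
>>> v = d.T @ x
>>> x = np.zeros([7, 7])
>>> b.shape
(5, 7, 3)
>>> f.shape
(7, 7)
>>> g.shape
(5,)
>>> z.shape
()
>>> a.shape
()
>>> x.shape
(7, 7)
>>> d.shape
(7, 3, 5)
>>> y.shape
()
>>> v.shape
(5, 3, 7)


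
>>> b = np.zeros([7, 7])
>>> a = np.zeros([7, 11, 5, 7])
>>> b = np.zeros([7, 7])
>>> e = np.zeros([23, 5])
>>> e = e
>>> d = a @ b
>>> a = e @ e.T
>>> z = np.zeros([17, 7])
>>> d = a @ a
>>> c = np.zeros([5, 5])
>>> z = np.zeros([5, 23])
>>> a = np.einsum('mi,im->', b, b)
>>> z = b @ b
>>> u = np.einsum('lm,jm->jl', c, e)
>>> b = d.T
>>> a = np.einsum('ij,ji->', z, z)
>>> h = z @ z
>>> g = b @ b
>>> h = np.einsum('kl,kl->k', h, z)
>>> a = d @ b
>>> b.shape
(23, 23)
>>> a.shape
(23, 23)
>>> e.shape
(23, 5)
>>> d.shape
(23, 23)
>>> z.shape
(7, 7)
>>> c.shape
(5, 5)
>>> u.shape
(23, 5)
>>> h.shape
(7,)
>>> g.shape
(23, 23)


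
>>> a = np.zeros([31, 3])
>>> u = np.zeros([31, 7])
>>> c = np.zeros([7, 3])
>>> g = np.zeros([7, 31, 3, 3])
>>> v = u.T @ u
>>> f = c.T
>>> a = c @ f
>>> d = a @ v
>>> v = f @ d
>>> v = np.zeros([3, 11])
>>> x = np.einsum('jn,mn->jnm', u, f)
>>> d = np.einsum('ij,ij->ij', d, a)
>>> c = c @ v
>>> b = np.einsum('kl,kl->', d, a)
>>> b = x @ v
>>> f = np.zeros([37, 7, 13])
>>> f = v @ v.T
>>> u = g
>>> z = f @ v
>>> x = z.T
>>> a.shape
(7, 7)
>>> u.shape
(7, 31, 3, 3)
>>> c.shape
(7, 11)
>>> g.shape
(7, 31, 3, 3)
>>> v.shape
(3, 11)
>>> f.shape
(3, 3)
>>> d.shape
(7, 7)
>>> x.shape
(11, 3)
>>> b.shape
(31, 7, 11)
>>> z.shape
(3, 11)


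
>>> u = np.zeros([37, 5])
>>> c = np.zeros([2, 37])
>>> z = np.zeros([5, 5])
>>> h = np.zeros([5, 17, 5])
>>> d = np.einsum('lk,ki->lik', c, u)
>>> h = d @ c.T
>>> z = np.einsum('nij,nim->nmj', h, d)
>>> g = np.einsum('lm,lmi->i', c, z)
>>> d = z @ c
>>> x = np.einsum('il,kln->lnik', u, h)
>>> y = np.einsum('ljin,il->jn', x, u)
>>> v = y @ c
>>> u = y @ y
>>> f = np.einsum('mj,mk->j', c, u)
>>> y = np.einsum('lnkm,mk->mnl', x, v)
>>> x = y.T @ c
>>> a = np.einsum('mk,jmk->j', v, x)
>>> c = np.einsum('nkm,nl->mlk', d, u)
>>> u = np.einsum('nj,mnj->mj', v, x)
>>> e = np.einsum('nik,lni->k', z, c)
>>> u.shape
(5, 37)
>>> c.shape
(37, 2, 37)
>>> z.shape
(2, 37, 2)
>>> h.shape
(2, 5, 2)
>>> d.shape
(2, 37, 37)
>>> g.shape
(2,)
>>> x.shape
(5, 2, 37)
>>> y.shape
(2, 2, 5)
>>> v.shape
(2, 37)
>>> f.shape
(37,)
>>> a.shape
(5,)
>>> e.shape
(2,)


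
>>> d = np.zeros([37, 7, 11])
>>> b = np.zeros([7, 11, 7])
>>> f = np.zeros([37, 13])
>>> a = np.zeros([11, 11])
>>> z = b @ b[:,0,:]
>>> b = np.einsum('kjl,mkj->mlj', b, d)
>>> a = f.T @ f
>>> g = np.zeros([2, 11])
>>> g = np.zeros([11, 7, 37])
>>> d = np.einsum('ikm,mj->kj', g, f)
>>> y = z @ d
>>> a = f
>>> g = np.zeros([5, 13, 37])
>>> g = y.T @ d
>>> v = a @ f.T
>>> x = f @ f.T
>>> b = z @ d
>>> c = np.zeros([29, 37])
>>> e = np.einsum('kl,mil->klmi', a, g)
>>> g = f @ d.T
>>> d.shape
(7, 13)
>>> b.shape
(7, 11, 13)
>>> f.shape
(37, 13)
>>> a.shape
(37, 13)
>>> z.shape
(7, 11, 7)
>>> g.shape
(37, 7)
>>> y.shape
(7, 11, 13)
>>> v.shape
(37, 37)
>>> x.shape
(37, 37)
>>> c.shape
(29, 37)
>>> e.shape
(37, 13, 13, 11)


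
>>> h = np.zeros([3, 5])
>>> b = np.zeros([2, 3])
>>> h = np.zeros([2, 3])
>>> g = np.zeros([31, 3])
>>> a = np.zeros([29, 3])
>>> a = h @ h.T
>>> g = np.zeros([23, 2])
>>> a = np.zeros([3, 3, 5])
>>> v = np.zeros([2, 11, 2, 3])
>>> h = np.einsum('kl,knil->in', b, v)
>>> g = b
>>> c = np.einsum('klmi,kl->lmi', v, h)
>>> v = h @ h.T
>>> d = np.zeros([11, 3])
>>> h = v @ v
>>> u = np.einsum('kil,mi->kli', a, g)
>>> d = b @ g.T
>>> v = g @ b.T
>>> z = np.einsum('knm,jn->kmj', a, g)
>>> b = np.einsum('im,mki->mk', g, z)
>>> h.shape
(2, 2)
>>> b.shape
(3, 5)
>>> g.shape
(2, 3)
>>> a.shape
(3, 3, 5)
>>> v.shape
(2, 2)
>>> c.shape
(11, 2, 3)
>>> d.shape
(2, 2)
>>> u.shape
(3, 5, 3)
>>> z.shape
(3, 5, 2)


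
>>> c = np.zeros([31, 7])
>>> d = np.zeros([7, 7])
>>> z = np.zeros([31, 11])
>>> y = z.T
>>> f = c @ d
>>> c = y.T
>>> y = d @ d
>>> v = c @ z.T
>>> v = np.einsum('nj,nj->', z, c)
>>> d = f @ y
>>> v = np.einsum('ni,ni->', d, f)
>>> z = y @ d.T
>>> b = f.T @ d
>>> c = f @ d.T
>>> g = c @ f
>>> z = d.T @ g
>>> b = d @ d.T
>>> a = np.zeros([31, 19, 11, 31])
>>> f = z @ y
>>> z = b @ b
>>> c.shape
(31, 31)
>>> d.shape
(31, 7)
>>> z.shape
(31, 31)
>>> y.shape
(7, 7)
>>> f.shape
(7, 7)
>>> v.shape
()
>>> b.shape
(31, 31)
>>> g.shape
(31, 7)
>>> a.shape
(31, 19, 11, 31)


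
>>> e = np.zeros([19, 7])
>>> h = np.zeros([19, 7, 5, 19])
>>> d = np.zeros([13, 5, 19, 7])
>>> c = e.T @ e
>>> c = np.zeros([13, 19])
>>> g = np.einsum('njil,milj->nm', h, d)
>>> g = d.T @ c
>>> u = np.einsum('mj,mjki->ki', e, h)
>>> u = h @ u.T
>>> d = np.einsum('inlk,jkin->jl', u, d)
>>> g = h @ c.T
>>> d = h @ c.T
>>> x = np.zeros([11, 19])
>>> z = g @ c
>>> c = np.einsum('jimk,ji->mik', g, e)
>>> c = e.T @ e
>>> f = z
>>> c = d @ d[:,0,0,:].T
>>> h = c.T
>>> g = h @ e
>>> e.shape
(19, 7)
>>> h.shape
(19, 5, 7, 19)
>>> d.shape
(19, 7, 5, 13)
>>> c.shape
(19, 7, 5, 19)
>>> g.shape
(19, 5, 7, 7)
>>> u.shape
(19, 7, 5, 5)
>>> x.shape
(11, 19)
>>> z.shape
(19, 7, 5, 19)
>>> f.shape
(19, 7, 5, 19)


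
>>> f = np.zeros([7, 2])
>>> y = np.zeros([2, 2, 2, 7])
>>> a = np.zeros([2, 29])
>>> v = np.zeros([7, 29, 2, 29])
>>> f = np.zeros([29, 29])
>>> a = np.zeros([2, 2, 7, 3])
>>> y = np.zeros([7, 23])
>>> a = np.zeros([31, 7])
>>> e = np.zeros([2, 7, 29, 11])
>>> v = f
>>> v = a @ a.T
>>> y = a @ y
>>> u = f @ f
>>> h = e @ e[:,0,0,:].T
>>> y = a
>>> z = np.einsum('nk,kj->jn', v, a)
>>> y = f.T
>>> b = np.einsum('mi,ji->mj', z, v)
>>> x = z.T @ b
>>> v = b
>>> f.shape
(29, 29)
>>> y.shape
(29, 29)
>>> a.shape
(31, 7)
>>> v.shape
(7, 31)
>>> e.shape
(2, 7, 29, 11)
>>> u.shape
(29, 29)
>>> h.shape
(2, 7, 29, 2)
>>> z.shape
(7, 31)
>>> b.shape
(7, 31)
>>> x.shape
(31, 31)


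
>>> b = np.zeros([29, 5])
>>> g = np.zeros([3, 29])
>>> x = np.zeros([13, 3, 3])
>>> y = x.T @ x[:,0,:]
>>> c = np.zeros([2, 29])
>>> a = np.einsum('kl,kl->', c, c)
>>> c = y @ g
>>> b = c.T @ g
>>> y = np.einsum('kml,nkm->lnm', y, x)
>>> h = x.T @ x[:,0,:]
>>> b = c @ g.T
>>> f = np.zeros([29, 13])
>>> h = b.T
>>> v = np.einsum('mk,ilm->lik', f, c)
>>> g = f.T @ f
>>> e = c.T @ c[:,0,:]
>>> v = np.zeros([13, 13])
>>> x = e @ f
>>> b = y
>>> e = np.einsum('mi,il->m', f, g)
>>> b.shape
(3, 13, 3)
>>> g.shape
(13, 13)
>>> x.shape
(29, 3, 13)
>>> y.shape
(3, 13, 3)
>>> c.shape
(3, 3, 29)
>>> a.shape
()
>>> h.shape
(3, 3, 3)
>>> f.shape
(29, 13)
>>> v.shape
(13, 13)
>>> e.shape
(29,)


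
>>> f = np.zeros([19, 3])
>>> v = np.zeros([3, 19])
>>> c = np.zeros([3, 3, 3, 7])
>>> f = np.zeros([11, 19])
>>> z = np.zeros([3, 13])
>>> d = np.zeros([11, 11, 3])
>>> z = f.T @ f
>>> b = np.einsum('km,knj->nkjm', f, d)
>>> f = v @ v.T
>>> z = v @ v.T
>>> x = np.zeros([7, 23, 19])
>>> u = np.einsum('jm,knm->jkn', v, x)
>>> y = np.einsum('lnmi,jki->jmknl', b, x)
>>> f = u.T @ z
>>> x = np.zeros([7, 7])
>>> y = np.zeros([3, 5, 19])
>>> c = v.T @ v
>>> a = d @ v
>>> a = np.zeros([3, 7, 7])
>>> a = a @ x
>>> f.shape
(23, 7, 3)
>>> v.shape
(3, 19)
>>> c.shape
(19, 19)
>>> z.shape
(3, 3)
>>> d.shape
(11, 11, 3)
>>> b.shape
(11, 11, 3, 19)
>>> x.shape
(7, 7)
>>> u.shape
(3, 7, 23)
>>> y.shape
(3, 5, 19)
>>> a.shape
(3, 7, 7)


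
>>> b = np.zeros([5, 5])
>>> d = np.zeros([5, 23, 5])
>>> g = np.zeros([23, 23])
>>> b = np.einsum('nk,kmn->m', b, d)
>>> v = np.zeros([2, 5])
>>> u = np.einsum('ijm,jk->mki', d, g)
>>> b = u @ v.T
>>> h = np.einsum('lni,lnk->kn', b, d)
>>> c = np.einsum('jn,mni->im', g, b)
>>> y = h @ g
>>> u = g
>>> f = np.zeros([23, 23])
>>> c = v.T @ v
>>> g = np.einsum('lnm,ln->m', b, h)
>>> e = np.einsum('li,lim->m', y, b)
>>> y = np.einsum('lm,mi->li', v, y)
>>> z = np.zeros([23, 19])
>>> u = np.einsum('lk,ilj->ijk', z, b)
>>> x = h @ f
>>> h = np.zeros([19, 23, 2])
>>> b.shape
(5, 23, 2)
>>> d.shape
(5, 23, 5)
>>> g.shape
(2,)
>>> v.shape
(2, 5)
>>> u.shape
(5, 2, 19)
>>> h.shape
(19, 23, 2)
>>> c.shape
(5, 5)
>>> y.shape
(2, 23)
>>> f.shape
(23, 23)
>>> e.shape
(2,)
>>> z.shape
(23, 19)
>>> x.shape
(5, 23)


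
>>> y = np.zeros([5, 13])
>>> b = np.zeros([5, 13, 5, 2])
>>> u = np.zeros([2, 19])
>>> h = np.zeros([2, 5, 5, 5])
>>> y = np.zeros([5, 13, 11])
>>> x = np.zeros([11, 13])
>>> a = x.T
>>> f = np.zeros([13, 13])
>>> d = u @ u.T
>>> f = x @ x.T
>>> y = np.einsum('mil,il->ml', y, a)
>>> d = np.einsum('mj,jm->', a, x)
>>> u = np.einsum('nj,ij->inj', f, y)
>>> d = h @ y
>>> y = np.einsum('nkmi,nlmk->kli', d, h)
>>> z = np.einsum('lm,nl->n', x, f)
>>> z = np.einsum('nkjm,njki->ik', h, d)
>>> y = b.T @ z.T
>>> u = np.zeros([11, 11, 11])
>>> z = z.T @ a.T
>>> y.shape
(2, 5, 13, 11)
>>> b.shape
(5, 13, 5, 2)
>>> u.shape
(11, 11, 11)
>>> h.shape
(2, 5, 5, 5)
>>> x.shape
(11, 13)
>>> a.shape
(13, 11)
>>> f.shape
(11, 11)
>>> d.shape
(2, 5, 5, 11)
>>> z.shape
(5, 13)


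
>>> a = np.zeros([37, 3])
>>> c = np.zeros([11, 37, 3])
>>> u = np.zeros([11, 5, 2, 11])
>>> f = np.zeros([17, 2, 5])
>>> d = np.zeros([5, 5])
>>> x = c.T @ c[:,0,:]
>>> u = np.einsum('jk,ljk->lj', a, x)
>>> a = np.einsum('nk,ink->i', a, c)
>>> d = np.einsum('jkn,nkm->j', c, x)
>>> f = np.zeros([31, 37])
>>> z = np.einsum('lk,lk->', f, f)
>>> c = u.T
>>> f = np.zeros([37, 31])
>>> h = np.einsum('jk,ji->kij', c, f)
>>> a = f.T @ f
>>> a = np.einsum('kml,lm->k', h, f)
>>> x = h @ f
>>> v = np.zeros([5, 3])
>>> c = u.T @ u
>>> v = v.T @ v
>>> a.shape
(3,)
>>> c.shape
(37, 37)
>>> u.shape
(3, 37)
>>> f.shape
(37, 31)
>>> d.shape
(11,)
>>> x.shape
(3, 31, 31)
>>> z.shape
()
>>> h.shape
(3, 31, 37)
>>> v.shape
(3, 3)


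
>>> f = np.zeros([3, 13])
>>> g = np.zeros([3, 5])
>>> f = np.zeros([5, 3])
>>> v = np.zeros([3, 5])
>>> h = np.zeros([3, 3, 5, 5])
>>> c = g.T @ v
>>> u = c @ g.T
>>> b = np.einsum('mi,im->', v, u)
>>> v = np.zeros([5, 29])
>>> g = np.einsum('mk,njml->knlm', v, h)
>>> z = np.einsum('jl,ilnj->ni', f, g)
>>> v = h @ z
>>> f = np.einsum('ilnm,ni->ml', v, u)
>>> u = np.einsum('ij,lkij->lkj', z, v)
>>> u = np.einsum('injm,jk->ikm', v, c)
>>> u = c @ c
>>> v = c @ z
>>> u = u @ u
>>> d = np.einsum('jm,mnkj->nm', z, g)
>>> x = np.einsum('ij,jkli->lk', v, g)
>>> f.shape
(29, 3)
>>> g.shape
(29, 3, 5, 5)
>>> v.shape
(5, 29)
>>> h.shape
(3, 3, 5, 5)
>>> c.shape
(5, 5)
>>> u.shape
(5, 5)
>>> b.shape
()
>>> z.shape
(5, 29)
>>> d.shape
(3, 29)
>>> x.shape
(5, 3)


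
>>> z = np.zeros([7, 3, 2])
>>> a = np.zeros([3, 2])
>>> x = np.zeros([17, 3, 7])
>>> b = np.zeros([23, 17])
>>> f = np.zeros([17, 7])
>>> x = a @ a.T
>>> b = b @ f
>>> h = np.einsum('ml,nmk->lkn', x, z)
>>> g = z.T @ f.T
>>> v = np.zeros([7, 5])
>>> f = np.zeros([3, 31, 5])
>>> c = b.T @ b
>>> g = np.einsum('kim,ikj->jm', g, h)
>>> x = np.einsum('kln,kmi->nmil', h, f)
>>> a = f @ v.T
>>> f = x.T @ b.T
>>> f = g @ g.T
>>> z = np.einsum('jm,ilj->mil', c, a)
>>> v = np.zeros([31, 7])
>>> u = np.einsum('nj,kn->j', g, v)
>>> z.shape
(7, 3, 31)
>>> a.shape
(3, 31, 7)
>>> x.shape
(7, 31, 5, 2)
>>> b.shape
(23, 7)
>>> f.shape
(7, 7)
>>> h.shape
(3, 2, 7)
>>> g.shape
(7, 17)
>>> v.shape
(31, 7)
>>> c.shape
(7, 7)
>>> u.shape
(17,)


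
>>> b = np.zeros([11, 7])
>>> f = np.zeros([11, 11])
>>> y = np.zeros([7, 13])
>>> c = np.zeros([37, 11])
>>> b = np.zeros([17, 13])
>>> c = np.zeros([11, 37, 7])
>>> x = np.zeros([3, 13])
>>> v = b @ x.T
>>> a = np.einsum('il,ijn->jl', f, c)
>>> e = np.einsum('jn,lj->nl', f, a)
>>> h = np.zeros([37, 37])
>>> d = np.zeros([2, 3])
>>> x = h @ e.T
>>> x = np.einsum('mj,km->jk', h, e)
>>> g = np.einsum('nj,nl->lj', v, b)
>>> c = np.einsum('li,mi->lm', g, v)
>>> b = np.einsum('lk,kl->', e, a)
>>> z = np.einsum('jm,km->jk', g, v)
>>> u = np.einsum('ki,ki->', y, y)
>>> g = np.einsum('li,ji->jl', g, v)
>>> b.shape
()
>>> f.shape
(11, 11)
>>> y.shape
(7, 13)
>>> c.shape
(13, 17)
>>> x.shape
(37, 11)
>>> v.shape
(17, 3)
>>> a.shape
(37, 11)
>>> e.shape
(11, 37)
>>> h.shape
(37, 37)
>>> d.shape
(2, 3)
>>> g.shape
(17, 13)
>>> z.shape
(13, 17)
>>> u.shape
()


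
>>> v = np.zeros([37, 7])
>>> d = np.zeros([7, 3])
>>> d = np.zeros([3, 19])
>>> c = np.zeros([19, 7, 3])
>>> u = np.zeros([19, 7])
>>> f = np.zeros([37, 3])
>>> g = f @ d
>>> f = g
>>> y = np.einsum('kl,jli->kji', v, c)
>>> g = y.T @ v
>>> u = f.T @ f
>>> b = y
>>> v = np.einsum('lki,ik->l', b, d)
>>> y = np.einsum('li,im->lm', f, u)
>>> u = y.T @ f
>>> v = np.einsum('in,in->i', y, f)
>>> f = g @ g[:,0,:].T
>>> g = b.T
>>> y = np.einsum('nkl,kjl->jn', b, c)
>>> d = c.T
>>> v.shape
(37,)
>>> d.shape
(3, 7, 19)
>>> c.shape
(19, 7, 3)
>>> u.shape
(19, 19)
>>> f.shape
(3, 19, 3)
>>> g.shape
(3, 19, 37)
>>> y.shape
(7, 37)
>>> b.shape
(37, 19, 3)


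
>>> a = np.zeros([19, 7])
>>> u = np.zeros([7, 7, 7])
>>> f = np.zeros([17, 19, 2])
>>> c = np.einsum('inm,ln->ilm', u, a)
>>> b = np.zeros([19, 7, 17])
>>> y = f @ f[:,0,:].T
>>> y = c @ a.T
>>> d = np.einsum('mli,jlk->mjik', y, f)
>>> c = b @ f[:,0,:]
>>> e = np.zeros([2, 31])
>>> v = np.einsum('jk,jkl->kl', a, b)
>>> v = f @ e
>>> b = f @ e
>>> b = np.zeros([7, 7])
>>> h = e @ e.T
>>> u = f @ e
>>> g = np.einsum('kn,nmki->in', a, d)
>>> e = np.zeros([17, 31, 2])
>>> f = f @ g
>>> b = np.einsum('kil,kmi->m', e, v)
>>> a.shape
(19, 7)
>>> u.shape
(17, 19, 31)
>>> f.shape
(17, 19, 7)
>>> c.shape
(19, 7, 2)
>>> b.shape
(19,)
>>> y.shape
(7, 19, 19)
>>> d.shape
(7, 17, 19, 2)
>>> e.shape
(17, 31, 2)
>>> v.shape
(17, 19, 31)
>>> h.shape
(2, 2)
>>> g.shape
(2, 7)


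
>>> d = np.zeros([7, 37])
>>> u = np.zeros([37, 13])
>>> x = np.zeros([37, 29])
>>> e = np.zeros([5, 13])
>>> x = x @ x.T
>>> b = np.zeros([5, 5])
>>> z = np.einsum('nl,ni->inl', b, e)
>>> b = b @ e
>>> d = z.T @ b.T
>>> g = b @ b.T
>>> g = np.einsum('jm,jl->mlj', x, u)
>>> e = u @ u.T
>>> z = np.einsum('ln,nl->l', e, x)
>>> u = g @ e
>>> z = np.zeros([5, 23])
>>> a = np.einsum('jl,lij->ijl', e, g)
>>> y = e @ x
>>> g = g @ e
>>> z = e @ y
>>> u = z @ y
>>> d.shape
(5, 5, 5)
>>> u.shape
(37, 37)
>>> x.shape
(37, 37)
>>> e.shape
(37, 37)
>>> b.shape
(5, 13)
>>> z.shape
(37, 37)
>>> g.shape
(37, 13, 37)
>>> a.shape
(13, 37, 37)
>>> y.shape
(37, 37)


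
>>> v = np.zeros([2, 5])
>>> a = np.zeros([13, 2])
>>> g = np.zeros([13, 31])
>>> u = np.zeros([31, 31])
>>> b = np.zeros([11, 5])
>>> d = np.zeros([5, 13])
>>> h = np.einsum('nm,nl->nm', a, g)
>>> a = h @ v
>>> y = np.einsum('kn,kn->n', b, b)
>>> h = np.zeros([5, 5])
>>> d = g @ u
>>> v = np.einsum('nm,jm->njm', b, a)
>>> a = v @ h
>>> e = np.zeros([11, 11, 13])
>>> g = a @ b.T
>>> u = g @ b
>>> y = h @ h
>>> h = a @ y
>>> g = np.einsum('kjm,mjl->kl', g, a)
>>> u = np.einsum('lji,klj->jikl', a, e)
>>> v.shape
(11, 13, 5)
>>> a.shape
(11, 13, 5)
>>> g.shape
(11, 5)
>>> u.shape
(13, 5, 11, 11)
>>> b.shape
(11, 5)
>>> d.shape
(13, 31)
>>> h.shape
(11, 13, 5)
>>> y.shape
(5, 5)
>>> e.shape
(11, 11, 13)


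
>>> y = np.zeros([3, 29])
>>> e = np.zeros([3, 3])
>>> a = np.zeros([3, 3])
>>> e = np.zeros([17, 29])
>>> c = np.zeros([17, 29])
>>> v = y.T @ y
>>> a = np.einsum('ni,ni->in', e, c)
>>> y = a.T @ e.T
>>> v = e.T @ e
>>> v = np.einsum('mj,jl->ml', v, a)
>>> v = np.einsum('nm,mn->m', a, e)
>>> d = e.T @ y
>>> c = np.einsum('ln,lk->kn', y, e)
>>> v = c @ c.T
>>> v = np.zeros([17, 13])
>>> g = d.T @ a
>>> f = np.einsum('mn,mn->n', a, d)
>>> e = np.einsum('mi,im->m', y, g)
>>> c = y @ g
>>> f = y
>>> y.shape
(17, 17)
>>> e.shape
(17,)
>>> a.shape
(29, 17)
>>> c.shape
(17, 17)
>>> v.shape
(17, 13)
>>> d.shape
(29, 17)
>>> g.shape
(17, 17)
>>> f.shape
(17, 17)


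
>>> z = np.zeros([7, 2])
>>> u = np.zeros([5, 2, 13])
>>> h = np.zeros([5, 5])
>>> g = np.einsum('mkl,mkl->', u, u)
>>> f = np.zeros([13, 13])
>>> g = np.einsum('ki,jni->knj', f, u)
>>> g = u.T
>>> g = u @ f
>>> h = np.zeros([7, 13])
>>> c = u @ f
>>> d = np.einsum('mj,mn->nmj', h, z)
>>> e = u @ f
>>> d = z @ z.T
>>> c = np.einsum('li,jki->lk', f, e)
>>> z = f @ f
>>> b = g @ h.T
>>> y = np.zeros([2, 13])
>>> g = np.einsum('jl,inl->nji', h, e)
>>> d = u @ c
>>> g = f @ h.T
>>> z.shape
(13, 13)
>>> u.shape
(5, 2, 13)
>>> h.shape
(7, 13)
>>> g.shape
(13, 7)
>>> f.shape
(13, 13)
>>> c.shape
(13, 2)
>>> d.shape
(5, 2, 2)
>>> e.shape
(5, 2, 13)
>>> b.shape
(5, 2, 7)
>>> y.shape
(2, 13)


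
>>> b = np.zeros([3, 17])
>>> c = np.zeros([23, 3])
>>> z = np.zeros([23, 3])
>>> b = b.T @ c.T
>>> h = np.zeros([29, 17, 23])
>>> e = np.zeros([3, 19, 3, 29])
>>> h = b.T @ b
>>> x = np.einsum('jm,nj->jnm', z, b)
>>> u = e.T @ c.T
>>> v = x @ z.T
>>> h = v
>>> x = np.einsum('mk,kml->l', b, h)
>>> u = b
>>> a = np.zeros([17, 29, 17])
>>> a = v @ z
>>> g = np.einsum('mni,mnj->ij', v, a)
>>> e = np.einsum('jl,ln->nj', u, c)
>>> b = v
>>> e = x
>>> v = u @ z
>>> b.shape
(23, 17, 23)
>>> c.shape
(23, 3)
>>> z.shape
(23, 3)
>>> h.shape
(23, 17, 23)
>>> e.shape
(23,)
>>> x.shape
(23,)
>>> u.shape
(17, 23)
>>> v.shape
(17, 3)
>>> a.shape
(23, 17, 3)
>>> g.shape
(23, 3)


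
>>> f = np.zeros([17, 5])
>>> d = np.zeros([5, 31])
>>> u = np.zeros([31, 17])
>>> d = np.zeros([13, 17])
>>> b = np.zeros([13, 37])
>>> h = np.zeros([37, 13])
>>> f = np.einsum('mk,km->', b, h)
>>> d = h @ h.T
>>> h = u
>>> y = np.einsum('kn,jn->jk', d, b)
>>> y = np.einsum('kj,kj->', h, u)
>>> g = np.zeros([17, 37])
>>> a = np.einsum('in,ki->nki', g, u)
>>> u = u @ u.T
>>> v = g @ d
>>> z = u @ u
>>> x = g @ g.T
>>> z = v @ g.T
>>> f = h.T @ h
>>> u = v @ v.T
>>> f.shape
(17, 17)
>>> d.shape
(37, 37)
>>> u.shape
(17, 17)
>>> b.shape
(13, 37)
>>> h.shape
(31, 17)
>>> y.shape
()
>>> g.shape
(17, 37)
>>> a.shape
(37, 31, 17)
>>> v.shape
(17, 37)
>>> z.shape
(17, 17)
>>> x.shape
(17, 17)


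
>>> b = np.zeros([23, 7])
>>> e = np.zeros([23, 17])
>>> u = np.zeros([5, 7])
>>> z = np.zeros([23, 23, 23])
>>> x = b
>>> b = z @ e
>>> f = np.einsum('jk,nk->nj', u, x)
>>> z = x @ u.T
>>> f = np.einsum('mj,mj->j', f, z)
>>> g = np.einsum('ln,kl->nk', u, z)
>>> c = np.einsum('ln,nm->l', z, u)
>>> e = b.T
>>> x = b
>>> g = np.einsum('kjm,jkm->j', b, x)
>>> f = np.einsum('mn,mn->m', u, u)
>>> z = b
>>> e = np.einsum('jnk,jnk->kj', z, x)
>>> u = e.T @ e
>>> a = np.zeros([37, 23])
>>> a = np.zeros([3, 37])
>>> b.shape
(23, 23, 17)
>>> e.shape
(17, 23)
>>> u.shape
(23, 23)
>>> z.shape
(23, 23, 17)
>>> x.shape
(23, 23, 17)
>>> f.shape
(5,)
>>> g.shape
(23,)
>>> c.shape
(23,)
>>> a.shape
(3, 37)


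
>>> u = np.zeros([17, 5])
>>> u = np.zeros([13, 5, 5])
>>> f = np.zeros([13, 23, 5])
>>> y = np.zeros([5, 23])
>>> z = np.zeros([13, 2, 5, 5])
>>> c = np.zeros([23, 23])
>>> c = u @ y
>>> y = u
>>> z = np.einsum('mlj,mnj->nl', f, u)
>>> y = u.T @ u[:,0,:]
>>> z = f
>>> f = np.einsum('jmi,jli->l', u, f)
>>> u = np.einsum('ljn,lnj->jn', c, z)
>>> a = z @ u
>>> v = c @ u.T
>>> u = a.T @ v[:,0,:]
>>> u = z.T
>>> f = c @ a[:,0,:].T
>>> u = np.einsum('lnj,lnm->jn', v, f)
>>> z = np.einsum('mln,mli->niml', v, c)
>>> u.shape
(5, 5)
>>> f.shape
(13, 5, 13)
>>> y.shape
(5, 5, 5)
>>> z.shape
(5, 23, 13, 5)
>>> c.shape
(13, 5, 23)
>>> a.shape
(13, 23, 23)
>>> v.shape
(13, 5, 5)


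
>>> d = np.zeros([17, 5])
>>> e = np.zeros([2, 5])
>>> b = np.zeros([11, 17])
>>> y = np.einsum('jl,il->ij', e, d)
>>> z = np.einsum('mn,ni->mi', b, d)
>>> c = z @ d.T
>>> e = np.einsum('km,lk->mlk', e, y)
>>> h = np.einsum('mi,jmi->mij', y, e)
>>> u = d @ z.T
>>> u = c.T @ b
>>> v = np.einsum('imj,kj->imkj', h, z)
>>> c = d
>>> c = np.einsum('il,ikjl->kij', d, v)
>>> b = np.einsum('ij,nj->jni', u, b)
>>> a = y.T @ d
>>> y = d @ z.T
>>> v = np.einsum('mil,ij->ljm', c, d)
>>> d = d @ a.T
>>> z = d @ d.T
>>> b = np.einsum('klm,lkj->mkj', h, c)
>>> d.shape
(17, 2)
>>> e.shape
(5, 17, 2)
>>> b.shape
(5, 17, 11)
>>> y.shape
(17, 11)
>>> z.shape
(17, 17)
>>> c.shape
(2, 17, 11)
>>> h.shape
(17, 2, 5)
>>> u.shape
(17, 17)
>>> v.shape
(11, 5, 2)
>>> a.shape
(2, 5)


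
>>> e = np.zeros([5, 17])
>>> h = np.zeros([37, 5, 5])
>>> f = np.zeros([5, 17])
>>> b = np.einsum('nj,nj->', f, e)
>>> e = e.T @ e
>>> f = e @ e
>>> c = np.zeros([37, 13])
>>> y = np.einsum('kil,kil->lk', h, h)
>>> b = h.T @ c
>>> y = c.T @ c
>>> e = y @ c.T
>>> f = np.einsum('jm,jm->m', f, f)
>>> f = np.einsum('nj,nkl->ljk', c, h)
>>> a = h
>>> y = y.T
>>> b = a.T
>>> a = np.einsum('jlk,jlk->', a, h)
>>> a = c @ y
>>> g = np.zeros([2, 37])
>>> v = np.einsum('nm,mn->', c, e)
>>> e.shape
(13, 37)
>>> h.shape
(37, 5, 5)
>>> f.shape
(5, 13, 5)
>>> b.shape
(5, 5, 37)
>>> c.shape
(37, 13)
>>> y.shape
(13, 13)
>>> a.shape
(37, 13)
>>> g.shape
(2, 37)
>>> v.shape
()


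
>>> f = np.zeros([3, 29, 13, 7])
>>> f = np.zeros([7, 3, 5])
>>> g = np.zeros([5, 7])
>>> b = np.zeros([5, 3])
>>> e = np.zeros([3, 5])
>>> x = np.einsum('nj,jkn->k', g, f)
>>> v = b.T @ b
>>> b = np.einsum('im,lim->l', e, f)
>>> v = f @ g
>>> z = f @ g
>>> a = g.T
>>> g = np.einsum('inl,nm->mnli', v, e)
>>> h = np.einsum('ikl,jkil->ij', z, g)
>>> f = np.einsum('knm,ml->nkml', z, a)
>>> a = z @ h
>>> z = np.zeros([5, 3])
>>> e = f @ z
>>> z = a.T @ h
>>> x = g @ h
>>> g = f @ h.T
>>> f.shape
(3, 7, 7, 5)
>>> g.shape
(3, 7, 7, 7)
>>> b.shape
(7,)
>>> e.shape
(3, 7, 7, 3)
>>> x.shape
(5, 3, 7, 5)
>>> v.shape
(7, 3, 7)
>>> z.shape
(5, 3, 5)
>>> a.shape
(7, 3, 5)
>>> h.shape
(7, 5)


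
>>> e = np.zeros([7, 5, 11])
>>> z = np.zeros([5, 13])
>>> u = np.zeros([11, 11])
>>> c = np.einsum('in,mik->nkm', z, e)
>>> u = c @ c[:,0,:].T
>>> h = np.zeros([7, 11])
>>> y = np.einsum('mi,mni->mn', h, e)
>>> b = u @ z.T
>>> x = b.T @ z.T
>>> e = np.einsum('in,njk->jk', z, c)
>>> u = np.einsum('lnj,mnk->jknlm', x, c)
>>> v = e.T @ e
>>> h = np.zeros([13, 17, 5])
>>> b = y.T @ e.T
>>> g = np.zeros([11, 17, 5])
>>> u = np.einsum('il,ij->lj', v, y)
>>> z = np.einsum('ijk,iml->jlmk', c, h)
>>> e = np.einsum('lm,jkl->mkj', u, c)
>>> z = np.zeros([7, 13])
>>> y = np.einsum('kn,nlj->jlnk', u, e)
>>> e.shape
(5, 11, 13)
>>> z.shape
(7, 13)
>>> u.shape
(7, 5)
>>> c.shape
(13, 11, 7)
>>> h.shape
(13, 17, 5)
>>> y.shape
(13, 11, 5, 7)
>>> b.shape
(5, 11)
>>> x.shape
(5, 11, 5)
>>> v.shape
(7, 7)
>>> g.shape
(11, 17, 5)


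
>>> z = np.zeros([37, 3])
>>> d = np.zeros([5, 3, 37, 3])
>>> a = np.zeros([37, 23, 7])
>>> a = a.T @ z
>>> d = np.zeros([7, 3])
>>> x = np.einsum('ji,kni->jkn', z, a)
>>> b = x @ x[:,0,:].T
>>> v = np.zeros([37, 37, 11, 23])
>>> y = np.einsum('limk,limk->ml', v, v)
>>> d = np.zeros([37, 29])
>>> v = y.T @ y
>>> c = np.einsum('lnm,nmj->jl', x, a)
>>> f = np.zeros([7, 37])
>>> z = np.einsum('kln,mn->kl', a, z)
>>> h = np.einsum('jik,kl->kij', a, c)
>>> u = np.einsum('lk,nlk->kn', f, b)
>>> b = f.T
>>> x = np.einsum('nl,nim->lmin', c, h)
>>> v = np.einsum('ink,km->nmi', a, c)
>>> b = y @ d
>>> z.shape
(7, 23)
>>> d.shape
(37, 29)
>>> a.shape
(7, 23, 3)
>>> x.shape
(37, 7, 23, 3)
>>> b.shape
(11, 29)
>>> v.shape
(23, 37, 7)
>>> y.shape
(11, 37)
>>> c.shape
(3, 37)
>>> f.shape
(7, 37)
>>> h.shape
(3, 23, 7)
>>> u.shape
(37, 37)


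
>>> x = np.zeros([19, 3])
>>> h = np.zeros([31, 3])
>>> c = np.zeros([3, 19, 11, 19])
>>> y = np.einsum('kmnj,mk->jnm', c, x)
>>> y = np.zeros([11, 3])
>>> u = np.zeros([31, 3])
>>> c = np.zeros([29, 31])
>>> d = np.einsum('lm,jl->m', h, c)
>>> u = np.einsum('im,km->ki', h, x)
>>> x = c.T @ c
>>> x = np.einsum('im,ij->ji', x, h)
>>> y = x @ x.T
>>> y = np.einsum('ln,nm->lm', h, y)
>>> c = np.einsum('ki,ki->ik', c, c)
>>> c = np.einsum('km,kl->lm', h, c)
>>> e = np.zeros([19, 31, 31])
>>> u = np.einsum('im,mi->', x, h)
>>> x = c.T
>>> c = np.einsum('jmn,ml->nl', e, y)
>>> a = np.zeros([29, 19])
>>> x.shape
(3, 29)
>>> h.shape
(31, 3)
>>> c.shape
(31, 3)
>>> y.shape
(31, 3)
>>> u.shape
()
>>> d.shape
(3,)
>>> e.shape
(19, 31, 31)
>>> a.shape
(29, 19)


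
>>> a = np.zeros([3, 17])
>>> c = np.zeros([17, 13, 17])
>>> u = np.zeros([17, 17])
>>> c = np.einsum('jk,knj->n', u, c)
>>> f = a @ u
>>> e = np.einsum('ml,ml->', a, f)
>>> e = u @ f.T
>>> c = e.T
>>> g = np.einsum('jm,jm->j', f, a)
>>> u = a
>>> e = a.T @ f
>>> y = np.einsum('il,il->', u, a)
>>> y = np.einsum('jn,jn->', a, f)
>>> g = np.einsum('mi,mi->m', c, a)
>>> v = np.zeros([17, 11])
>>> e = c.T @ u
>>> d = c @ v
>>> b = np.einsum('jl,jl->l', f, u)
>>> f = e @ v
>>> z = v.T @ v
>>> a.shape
(3, 17)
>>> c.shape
(3, 17)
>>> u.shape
(3, 17)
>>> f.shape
(17, 11)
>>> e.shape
(17, 17)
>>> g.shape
(3,)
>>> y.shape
()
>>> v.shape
(17, 11)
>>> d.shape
(3, 11)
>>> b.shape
(17,)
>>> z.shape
(11, 11)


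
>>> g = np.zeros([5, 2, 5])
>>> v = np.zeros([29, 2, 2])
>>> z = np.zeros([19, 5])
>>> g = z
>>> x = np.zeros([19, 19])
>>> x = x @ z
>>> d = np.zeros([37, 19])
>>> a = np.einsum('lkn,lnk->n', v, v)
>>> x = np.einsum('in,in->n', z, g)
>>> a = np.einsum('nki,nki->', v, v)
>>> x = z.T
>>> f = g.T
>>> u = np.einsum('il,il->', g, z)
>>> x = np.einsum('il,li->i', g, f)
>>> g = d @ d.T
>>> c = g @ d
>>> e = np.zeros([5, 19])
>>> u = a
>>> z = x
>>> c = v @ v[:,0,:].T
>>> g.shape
(37, 37)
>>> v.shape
(29, 2, 2)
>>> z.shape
(19,)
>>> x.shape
(19,)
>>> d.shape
(37, 19)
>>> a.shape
()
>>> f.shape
(5, 19)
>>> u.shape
()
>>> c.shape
(29, 2, 29)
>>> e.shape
(5, 19)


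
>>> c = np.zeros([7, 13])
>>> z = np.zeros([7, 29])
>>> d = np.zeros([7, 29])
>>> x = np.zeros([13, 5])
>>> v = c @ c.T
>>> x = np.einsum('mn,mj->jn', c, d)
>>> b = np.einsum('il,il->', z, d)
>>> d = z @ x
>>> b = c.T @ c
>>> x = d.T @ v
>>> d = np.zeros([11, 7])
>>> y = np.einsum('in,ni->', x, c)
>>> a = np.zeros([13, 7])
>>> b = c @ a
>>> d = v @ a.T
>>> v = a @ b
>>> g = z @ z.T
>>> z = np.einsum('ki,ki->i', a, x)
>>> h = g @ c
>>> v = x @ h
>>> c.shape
(7, 13)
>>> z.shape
(7,)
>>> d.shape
(7, 13)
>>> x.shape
(13, 7)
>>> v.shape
(13, 13)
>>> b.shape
(7, 7)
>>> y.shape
()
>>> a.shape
(13, 7)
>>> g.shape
(7, 7)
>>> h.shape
(7, 13)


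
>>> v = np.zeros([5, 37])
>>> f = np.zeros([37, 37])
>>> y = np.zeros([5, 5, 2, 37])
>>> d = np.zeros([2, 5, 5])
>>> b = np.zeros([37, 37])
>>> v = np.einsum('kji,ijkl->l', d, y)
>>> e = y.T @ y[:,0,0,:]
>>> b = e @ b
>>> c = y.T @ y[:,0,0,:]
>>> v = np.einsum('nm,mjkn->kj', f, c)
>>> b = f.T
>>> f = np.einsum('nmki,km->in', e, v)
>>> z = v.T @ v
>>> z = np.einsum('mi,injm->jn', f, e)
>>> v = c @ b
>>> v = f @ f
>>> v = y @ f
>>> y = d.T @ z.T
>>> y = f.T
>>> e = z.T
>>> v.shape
(5, 5, 2, 37)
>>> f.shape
(37, 37)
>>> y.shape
(37, 37)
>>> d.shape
(2, 5, 5)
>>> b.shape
(37, 37)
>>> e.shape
(2, 5)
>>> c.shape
(37, 2, 5, 37)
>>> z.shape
(5, 2)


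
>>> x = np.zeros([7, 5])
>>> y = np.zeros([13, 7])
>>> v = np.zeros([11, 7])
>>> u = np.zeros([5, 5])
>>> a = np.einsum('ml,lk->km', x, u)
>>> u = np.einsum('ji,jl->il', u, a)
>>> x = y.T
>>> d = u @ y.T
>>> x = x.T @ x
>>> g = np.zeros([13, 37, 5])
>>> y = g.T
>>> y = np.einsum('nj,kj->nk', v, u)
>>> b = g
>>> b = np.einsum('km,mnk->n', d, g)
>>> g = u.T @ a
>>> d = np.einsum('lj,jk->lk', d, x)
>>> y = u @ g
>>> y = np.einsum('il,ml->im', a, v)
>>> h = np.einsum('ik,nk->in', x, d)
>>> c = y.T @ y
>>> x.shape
(13, 13)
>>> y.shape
(5, 11)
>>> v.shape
(11, 7)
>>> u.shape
(5, 7)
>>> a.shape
(5, 7)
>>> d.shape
(5, 13)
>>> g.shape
(7, 7)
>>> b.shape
(37,)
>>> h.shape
(13, 5)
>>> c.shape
(11, 11)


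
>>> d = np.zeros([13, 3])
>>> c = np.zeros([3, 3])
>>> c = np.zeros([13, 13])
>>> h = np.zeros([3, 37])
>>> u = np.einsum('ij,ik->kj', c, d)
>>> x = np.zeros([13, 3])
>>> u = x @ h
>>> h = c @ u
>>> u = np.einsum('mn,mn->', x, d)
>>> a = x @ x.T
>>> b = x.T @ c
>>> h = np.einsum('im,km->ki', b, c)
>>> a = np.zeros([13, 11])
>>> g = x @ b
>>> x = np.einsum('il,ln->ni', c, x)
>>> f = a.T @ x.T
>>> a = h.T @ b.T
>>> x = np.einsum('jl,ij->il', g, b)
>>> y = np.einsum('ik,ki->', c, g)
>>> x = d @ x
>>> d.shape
(13, 3)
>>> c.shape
(13, 13)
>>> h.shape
(13, 3)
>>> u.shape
()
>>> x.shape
(13, 13)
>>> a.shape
(3, 3)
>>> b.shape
(3, 13)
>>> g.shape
(13, 13)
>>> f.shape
(11, 3)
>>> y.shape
()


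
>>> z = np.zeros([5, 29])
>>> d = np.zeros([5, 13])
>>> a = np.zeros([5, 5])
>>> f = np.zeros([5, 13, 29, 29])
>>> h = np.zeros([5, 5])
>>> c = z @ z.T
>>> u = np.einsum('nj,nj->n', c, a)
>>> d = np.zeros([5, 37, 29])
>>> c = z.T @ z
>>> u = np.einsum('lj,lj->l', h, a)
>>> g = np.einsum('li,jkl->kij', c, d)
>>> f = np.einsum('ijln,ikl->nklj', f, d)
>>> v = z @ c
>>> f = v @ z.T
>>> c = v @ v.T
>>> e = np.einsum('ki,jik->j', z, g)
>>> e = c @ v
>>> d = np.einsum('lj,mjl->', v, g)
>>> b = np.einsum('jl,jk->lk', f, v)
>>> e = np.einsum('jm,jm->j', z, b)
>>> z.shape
(5, 29)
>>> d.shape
()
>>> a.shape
(5, 5)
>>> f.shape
(5, 5)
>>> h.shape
(5, 5)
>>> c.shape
(5, 5)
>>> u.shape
(5,)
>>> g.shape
(37, 29, 5)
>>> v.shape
(5, 29)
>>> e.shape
(5,)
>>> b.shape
(5, 29)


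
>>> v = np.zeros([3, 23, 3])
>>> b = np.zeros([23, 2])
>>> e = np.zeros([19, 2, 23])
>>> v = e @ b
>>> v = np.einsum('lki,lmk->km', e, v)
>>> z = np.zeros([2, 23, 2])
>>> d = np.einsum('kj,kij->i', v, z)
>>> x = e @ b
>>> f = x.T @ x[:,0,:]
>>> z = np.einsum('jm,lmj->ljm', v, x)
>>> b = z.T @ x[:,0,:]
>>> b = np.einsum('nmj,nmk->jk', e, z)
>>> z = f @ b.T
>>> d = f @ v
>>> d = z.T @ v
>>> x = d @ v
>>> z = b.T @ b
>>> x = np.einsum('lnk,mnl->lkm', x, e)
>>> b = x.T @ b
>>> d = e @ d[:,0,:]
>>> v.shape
(2, 2)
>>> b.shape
(19, 2, 2)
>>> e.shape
(19, 2, 23)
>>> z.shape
(2, 2)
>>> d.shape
(19, 2, 2)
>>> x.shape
(23, 2, 19)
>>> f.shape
(2, 2, 2)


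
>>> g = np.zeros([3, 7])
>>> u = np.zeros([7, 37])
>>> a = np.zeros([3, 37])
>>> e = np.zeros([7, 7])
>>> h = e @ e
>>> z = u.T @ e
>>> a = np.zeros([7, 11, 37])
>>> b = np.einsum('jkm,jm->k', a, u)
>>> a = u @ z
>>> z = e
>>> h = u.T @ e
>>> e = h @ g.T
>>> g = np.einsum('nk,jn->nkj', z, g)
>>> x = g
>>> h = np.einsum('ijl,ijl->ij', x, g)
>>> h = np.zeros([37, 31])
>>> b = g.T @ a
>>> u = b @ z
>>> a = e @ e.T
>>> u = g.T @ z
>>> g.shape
(7, 7, 3)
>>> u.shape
(3, 7, 7)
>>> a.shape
(37, 37)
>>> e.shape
(37, 3)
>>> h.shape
(37, 31)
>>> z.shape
(7, 7)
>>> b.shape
(3, 7, 7)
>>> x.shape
(7, 7, 3)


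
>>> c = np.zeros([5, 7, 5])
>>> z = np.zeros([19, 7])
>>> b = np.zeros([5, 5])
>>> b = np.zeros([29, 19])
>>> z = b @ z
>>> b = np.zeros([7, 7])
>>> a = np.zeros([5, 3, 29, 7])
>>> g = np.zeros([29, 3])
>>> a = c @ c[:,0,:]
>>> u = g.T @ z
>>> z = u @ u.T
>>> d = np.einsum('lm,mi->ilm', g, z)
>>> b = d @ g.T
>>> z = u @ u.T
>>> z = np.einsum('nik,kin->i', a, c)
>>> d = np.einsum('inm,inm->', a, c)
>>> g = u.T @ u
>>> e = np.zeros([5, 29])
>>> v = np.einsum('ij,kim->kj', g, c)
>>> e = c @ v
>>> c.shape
(5, 7, 5)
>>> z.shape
(7,)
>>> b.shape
(3, 29, 29)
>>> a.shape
(5, 7, 5)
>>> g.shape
(7, 7)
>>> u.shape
(3, 7)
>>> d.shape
()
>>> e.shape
(5, 7, 7)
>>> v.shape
(5, 7)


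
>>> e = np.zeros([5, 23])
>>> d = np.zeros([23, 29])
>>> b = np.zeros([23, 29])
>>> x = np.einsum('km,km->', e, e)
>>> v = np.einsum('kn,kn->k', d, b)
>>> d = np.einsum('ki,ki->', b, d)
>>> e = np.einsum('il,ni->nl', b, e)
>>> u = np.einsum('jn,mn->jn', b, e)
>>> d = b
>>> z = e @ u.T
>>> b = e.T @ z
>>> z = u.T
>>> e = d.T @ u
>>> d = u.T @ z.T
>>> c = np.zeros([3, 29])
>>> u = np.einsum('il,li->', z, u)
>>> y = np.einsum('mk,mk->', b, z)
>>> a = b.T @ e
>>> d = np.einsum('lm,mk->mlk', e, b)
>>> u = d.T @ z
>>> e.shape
(29, 29)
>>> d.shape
(29, 29, 23)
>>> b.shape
(29, 23)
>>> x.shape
()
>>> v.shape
(23,)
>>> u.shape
(23, 29, 23)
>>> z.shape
(29, 23)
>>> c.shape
(3, 29)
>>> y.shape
()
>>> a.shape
(23, 29)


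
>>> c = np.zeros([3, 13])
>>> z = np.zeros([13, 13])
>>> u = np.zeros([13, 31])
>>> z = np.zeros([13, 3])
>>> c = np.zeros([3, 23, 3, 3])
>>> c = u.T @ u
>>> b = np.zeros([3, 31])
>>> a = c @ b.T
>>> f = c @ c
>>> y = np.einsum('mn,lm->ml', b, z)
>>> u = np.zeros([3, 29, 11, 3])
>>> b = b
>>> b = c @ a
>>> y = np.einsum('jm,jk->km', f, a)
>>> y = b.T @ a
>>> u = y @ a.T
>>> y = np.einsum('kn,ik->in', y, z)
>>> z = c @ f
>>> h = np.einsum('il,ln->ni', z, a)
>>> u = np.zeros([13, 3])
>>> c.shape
(31, 31)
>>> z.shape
(31, 31)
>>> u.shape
(13, 3)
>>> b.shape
(31, 3)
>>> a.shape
(31, 3)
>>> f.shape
(31, 31)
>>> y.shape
(13, 3)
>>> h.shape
(3, 31)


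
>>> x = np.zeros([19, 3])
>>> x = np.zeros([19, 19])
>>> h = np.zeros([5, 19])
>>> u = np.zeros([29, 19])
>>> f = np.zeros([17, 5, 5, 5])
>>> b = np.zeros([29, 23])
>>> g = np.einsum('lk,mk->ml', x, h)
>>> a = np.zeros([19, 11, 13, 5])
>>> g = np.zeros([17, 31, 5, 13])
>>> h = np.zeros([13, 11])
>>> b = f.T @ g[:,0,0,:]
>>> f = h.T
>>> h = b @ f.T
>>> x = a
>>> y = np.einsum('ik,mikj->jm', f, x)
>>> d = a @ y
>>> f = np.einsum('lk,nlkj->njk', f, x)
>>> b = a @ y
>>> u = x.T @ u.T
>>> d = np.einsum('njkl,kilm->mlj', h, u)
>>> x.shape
(19, 11, 13, 5)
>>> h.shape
(5, 5, 5, 11)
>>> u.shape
(5, 13, 11, 29)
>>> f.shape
(19, 5, 13)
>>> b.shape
(19, 11, 13, 19)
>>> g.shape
(17, 31, 5, 13)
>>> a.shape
(19, 11, 13, 5)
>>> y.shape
(5, 19)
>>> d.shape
(29, 11, 5)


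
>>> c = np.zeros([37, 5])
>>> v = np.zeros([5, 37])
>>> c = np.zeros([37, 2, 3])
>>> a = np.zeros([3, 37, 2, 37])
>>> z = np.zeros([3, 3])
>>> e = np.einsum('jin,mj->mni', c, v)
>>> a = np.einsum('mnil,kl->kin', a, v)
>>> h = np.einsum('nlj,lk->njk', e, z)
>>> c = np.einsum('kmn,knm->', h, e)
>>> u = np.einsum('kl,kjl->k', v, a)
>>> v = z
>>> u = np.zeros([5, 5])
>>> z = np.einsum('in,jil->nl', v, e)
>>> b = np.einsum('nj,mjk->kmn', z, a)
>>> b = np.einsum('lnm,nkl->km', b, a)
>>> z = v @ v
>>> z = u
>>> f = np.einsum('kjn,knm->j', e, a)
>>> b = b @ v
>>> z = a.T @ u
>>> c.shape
()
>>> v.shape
(3, 3)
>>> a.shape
(5, 2, 37)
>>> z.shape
(37, 2, 5)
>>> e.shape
(5, 3, 2)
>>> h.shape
(5, 2, 3)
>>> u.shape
(5, 5)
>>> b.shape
(2, 3)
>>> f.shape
(3,)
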